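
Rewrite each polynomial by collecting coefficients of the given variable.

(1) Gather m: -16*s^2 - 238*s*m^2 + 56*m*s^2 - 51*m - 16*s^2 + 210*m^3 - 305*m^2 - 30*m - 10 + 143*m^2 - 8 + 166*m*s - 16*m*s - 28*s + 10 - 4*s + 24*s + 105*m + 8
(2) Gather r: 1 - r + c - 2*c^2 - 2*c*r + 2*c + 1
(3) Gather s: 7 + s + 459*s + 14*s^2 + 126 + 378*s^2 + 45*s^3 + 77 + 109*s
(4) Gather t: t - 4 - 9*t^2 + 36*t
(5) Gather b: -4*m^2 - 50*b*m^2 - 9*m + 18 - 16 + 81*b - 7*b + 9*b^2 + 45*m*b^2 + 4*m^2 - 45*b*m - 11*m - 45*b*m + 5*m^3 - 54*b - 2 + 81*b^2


(1) = 210*m^3 + m^2*(-238*s - 162) + m*(56*s^2 + 150*s + 24) - 32*s^2 - 8*s
(2) = -2*c^2 + 3*c + r*(-2*c - 1) + 2
(3) = 45*s^3 + 392*s^2 + 569*s + 210
(4) = -9*t^2 + 37*t - 4
(5) = b^2*(45*m + 90) + b*(-50*m^2 - 90*m + 20) + 5*m^3 - 20*m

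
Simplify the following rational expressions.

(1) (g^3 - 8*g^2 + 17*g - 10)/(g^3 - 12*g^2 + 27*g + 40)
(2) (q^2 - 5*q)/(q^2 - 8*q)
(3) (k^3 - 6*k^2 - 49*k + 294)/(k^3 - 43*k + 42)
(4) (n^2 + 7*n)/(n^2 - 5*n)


(1) = (g^2 - 3*g + 2)/(g^2 - 7*g - 8)
(2) = (q - 5)/(q - 8)
(3) = (k - 7)/(k - 1)
(4) = (n + 7)/(n - 5)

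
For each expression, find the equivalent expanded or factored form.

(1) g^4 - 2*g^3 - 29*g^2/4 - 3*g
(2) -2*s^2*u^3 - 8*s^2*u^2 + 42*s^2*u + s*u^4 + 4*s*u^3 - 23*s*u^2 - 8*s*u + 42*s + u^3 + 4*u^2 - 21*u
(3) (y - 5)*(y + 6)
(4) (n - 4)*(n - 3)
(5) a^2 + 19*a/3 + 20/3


(1) = g*(g - 4)*(g + 1/2)*(g + 3/2)
(2) = (-2*s + u)*(u - 3)*(u + 7)*(s*u + 1)
(3) = y^2 + y - 30
(4) = n^2 - 7*n + 12
(5) = (a + 4/3)*(a + 5)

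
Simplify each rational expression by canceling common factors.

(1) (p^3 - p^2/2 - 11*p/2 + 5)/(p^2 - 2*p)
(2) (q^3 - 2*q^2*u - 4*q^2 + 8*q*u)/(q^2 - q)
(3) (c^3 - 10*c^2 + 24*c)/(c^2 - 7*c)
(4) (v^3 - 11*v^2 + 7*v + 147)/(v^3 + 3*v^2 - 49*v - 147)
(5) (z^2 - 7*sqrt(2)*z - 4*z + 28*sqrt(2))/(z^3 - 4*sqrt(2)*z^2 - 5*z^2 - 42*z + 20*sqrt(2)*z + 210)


(1) = (2*p^2 + 3*p - 5)/(2*p)
(2) = (q^2 - 2*q*u - 4*q + 8*u)/(q - 1)
(3) = (c^2 - 10*c + 24)/(c - 7)
(4) = (v - 7)/(v + 7)
(5) = (z - 4)/(z^2 + z*(-5 + 3*sqrt(2)) - 15*sqrt(2))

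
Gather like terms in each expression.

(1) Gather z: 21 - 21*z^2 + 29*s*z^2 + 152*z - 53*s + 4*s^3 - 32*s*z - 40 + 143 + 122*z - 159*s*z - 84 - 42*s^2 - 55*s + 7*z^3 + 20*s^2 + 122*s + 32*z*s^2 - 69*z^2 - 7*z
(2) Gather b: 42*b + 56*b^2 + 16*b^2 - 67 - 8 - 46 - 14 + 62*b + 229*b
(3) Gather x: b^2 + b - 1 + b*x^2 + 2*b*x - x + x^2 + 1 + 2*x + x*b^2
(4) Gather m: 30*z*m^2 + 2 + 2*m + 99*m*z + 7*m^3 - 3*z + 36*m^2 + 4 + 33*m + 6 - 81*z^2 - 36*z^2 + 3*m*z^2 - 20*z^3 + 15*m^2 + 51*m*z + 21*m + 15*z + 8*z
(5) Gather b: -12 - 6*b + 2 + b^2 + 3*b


(1) = 4*s^3 - 22*s^2 + 14*s + 7*z^3 + z^2*(29*s - 90) + z*(32*s^2 - 191*s + 267) + 40
(2) = 72*b^2 + 333*b - 135
(3) = b^2 + b + x^2*(b + 1) + x*(b^2 + 2*b + 1)
(4) = 7*m^3 + m^2*(30*z + 51) + m*(3*z^2 + 150*z + 56) - 20*z^3 - 117*z^2 + 20*z + 12
(5) = b^2 - 3*b - 10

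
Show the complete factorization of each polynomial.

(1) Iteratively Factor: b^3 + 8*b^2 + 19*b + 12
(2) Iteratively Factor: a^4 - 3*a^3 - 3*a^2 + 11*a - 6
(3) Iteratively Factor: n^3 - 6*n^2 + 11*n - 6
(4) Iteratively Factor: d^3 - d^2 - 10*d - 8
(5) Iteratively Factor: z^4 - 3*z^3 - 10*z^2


(1) = (b + 4)*(b^2 + 4*b + 3) = (b + 1)*(b + 4)*(b + 3)
(2) = (a - 1)*(a^3 - 2*a^2 - 5*a + 6) = (a - 1)*(a + 2)*(a^2 - 4*a + 3) = (a - 3)*(a - 1)*(a + 2)*(a - 1)
(3) = (n - 2)*(n^2 - 4*n + 3) = (n - 3)*(n - 2)*(n - 1)
(4) = (d + 2)*(d^2 - 3*d - 4) = (d + 1)*(d + 2)*(d - 4)
(5) = (z + 2)*(z^3 - 5*z^2) = z*(z + 2)*(z^2 - 5*z) = z*(z - 5)*(z + 2)*(z)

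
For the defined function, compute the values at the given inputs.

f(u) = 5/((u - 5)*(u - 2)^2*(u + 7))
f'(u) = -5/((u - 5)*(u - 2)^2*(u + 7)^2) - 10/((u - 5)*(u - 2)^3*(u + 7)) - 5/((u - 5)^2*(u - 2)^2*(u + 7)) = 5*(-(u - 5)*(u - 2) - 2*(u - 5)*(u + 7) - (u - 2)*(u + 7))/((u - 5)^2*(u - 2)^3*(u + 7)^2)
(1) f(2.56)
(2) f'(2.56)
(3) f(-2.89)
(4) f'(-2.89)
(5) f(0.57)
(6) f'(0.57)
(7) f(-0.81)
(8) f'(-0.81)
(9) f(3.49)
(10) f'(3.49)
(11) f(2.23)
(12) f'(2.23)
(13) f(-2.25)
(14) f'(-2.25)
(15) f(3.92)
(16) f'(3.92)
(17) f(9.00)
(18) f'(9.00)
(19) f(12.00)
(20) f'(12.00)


(1) = -0.68
(2) = 2.23
(3) = -0.01
(4) = -0.00
(5) = -0.07
(6) = -0.11
(7) = -0.02
(8) = -0.01
(9) = -0.14
(10) = 0.11
(11) = -3.70
(12) = 31.21
(13) = -0.01
(14) = -0.00
(15) = -0.12
(16) = 0.02
(17) = 0.00
(18) = -0.00
(19) = 0.00
(20) = -0.00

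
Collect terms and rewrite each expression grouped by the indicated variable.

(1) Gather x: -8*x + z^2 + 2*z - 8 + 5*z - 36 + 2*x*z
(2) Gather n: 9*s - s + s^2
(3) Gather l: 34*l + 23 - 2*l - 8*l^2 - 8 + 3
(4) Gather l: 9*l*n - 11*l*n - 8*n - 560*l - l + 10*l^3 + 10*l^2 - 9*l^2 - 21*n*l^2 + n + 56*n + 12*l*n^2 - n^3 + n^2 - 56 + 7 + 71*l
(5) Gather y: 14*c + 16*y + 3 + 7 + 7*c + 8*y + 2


(1) = x*(2*z - 8) + z^2 + 7*z - 44
(2) = s^2 + 8*s
(3) = -8*l^2 + 32*l + 18
(4) = 10*l^3 + l^2*(1 - 21*n) + l*(12*n^2 - 2*n - 490) - n^3 + n^2 + 49*n - 49
(5) = 21*c + 24*y + 12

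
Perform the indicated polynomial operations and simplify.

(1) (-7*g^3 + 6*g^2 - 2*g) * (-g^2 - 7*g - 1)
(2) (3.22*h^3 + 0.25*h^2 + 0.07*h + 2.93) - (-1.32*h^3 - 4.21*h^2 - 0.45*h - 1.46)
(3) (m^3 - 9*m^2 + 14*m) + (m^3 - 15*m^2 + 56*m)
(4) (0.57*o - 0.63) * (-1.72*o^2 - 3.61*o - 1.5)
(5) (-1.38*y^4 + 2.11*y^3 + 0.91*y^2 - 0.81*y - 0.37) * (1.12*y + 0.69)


(1) = 7*g^5 + 43*g^4 - 33*g^3 + 8*g^2 + 2*g
(2) = 4.54*h^3 + 4.46*h^2 + 0.52*h + 4.39
(3) = 2*m^3 - 24*m^2 + 70*m
(4) = -0.9804*o^3 - 0.9741*o^2 + 1.4193*o + 0.945
(5) = -1.5456*y^5 + 1.411*y^4 + 2.4751*y^3 - 0.2793*y^2 - 0.9733*y - 0.2553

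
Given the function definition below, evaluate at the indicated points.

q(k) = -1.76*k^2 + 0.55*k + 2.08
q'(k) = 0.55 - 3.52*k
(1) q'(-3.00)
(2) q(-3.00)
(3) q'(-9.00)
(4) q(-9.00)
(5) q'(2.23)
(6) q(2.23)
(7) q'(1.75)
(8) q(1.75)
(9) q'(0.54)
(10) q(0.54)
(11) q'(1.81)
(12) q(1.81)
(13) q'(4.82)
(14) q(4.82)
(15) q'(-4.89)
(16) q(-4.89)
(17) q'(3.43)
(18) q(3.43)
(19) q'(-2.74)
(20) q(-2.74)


(1) = 11.11
(2) = -15.41
(3) = 32.23
(4) = -145.43
(5) = -7.30
(6) = -5.45
(7) = -5.61
(8) = -2.35
(9) = -1.35
(10) = 1.86
(11) = -5.82
(12) = -2.69
(13) = -16.42
(14) = -36.16
(15) = 17.76
(16) = -42.69
(17) = -11.52
(18) = -16.74
(19) = 10.19
(20) = -12.64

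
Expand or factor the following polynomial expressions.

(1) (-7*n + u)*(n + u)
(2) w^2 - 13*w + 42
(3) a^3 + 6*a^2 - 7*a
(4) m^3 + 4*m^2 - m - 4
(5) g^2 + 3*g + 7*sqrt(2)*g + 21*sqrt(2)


(1) = -7*n^2 - 6*n*u + u^2
(2) = (w - 7)*(w - 6)
(3) = a*(a - 1)*(a + 7)
(4) = (m - 1)*(m + 1)*(m + 4)
(5) = (g + 3)*(g + 7*sqrt(2))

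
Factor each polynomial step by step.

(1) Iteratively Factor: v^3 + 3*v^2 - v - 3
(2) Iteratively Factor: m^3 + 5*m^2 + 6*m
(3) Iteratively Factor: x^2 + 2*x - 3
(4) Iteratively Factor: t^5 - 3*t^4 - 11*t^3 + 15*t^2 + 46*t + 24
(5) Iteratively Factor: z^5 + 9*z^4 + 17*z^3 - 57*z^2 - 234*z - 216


(1) = (v + 3)*(v^2 - 1) = (v - 1)*(v + 3)*(v + 1)
(2) = (m + 2)*(m^2 + 3*m) = (m + 2)*(m + 3)*(m)
(3) = (x + 3)*(x - 1)
(4) = (t + 1)*(t^4 - 4*t^3 - 7*t^2 + 22*t + 24) = (t + 1)*(t + 2)*(t^3 - 6*t^2 + 5*t + 12) = (t - 4)*(t + 1)*(t + 2)*(t^2 - 2*t - 3) = (t - 4)*(t + 1)^2*(t + 2)*(t - 3)
(5) = (z + 3)*(z^4 + 6*z^3 - z^2 - 54*z - 72) = (z + 3)*(z + 4)*(z^3 + 2*z^2 - 9*z - 18) = (z - 3)*(z + 3)*(z + 4)*(z^2 + 5*z + 6) = (z - 3)*(z + 3)^2*(z + 4)*(z + 2)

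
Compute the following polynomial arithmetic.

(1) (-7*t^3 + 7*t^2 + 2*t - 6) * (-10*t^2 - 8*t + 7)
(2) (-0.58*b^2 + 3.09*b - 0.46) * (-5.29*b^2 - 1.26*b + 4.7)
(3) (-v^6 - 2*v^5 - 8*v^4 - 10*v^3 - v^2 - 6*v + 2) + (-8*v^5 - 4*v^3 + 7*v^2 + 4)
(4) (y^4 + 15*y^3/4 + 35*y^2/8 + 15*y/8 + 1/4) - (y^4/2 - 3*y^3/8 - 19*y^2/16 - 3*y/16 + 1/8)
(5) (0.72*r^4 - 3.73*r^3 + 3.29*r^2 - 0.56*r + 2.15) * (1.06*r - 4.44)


(1) = 70*t^5 - 14*t^4 - 125*t^3 + 93*t^2 + 62*t - 42
(2) = 3.0682*b^4 - 15.6153*b^3 - 4.186*b^2 + 15.1026*b - 2.162
(3) = -v^6 - 10*v^5 - 8*v^4 - 14*v^3 + 6*v^2 - 6*v + 6
(4) = y^4/2 + 33*y^3/8 + 89*y^2/16 + 33*y/16 + 1/8
(5) = 0.7632*r^5 - 7.1506*r^4 + 20.0486*r^3 - 15.2012*r^2 + 4.7654*r - 9.546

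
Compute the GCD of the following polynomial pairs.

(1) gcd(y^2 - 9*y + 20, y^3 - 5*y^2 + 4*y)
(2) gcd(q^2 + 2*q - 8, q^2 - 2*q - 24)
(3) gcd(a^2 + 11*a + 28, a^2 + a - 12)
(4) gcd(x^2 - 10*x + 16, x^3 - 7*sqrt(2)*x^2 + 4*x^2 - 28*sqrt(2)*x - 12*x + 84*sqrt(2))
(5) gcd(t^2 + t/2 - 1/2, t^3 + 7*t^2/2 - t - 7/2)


(1) = y - 4
(2) = q + 4
(3) = gcd((a + 4)*(a + 7), (a - 3)*(a + 4)) = a + 4
(4) = x - 2
(5) = t + 1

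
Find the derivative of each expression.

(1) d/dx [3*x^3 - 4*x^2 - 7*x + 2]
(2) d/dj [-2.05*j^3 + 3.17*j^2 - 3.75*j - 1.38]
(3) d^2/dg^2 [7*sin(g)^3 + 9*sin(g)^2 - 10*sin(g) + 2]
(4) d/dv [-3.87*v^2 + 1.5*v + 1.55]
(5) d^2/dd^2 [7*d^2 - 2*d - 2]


(1) = 9*x^2 - 8*x - 7
(2) = -6.15*j^2 + 6.34*j - 3.75
(3) = -63*sin(g)^3 - 36*sin(g)^2 + 52*sin(g) + 18
(4) = 1.5 - 7.74*v
(5) = 14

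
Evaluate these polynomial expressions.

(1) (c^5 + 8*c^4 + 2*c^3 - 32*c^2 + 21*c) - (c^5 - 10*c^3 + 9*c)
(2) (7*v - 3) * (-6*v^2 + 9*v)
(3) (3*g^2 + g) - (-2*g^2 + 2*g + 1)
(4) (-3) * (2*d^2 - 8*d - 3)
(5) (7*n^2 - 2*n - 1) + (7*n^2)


(1) = 8*c^4 + 12*c^3 - 32*c^2 + 12*c
(2) = -42*v^3 + 81*v^2 - 27*v
(3) = 5*g^2 - g - 1
(4) = -6*d^2 + 24*d + 9
(5) = 14*n^2 - 2*n - 1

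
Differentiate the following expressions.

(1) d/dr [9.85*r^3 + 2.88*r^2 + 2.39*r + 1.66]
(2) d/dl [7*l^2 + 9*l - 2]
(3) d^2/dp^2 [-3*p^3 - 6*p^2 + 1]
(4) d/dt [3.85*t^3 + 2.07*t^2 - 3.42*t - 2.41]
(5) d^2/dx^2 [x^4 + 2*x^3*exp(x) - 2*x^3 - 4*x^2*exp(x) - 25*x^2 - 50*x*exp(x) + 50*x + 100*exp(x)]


(1) = 29.55*r^2 + 5.76*r + 2.39
(2) = 14*l + 9
(3) = -18*p - 12
(4) = 11.55*t^2 + 4.14*t - 3.42
(5) = 2*x^3*exp(x) + 8*x^2*exp(x) + 12*x^2 - 54*x*exp(x) - 12*x - 8*exp(x) - 50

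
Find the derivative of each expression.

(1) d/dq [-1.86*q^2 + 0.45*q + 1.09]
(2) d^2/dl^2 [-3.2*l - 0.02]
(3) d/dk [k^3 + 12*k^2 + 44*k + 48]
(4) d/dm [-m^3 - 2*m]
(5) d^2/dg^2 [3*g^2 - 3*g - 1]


(1) = 0.45 - 3.72*q
(2) = 0
(3) = 3*k^2 + 24*k + 44
(4) = -3*m^2 - 2
(5) = 6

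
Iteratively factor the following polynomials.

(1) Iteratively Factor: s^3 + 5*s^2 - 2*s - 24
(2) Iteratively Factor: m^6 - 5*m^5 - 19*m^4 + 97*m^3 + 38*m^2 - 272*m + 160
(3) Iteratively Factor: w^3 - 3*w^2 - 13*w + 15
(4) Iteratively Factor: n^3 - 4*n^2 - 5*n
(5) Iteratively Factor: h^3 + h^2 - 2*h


(1) = (s - 2)*(s^2 + 7*s + 12) = (s - 2)*(s + 4)*(s + 3)
(2) = (m + 2)*(m^5 - 7*m^4 - 5*m^3 + 107*m^2 - 176*m + 80) = (m + 2)*(m + 4)*(m^4 - 11*m^3 + 39*m^2 - 49*m + 20) = (m - 1)*(m + 2)*(m + 4)*(m^3 - 10*m^2 + 29*m - 20) = (m - 1)^2*(m + 2)*(m + 4)*(m^2 - 9*m + 20) = (m - 4)*(m - 1)^2*(m + 2)*(m + 4)*(m - 5)
(3) = (w - 5)*(w^2 + 2*w - 3) = (w - 5)*(w - 1)*(w + 3)
(4) = (n)*(n^2 - 4*n - 5) = n*(n + 1)*(n - 5)
(5) = (h - 1)*(h^2 + 2*h) = h*(h - 1)*(h + 2)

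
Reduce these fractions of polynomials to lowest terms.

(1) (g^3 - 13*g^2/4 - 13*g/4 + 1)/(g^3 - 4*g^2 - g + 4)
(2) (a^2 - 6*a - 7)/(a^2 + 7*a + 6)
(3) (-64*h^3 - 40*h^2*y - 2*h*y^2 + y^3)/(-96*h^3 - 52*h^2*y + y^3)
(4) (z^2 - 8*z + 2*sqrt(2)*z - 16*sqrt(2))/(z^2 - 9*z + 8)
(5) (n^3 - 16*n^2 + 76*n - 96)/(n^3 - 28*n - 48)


(1) = (4*g - 1)/(4*g - 4)
(2) = (a - 7)/(a + 6)
(3) = (4*h + y)/(6*h + y)
(4) = (z + 2*sqrt(2))/(z - 1)
(5) = (n^2 - 10*n + 16)/(n^2 + 6*n + 8)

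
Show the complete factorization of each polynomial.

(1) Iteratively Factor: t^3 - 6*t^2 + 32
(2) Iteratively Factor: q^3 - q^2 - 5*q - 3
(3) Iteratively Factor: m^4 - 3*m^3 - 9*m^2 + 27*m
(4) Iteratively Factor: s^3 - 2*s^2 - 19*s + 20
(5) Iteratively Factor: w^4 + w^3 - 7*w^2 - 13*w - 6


(1) = (t - 4)*(t^2 - 2*t - 8) = (t - 4)^2*(t + 2)
(2) = (q + 1)*(q^2 - 2*q - 3) = (q - 3)*(q + 1)*(q + 1)
(3) = (m - 3)*(m^3 - 9*m) = (m - 3)*(m + 3)*(m^2 - 3*m) = (m - 3)^2*(m + 3)*(m)
(4) = (s - 5)*(s^2 + 3*s - 4) = (s - 5)*(s - 1)*(s + 4)
(5) = (w + 1)*(w^3 - 7*w - 6) = (w + 1)*(w + 2)*(w^2 - 2*w - 3) = (w + 1)^2*(w + 2)*(w - 3)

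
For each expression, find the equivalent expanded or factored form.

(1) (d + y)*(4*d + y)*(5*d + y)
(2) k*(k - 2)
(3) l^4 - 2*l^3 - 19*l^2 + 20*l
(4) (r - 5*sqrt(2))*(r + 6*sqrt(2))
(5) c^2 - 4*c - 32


(1) = 20*d^3 + 29*d^2*y + 10*d*y^2 + y^3
(2) = k^2 - 2*k
(3) = l*(l - 5)*(l - 1)*(l + 4)
(4) = r^2 + sqrt(2)*r - 60
(5) = (c - 8)*(c + 4)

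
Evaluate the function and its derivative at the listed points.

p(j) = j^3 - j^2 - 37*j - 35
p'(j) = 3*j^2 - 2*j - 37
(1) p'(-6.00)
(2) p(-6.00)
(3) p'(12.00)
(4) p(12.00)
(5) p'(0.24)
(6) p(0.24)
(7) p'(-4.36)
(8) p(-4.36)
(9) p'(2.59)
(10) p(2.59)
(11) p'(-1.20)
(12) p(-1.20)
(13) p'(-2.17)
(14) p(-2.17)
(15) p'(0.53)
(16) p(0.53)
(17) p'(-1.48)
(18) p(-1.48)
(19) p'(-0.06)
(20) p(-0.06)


(1) = 83.00
(2) = -65.00
(3) = 371.00
(4) = 1105.00
(5) = -37.31
(6) = -43.92
(7) = 28.75
(8) = 24.43
(9) = -22.06
(10) = -120.16
(11) = -30.28
(12) = 6.23
(13) = -18.53
(14) = 30.36
(15) = -37.22
(16) = -54.74
(17) = -27.47
(18) = 14.33
(19) = -36.87
(20) = -32.78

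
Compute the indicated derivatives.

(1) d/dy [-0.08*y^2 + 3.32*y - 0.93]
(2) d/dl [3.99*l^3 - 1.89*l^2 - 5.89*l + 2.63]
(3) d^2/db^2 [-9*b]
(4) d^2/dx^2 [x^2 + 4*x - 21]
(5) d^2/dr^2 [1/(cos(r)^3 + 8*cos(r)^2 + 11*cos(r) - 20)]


(1) = 3.32 - 0.16*y
(2) = 11.97*l^2 - 3.78*l - 5.89
(3) = 0
(4) = 2
(5) = ((47*cos(r) + 64*cos(2*r) + 9*cos(3*r))*(cos(r)^3 + 8*cos(r)^2 + 11*cos(r) - 20)/4 + 2*(3*cos(r)^2 + 16*cos(r) + 11)^2*sin(r)^2)/(cos(r)^3 + 8*cos(r)^2 + 11*cos(r) - 20)^3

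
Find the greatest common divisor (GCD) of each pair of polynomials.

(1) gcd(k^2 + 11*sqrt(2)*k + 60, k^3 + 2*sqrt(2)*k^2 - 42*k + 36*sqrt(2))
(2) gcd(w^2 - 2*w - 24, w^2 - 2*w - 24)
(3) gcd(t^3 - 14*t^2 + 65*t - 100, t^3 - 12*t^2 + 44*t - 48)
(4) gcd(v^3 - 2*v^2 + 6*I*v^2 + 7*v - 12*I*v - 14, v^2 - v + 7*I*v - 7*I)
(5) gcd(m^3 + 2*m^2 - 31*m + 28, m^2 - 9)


(1) = k + 6*sqrt(2)
(2) = gcd((w - 6)*(w + 4), (w - 6)*(w + 4)) = w^2 - 2*w - 24
(3) = gcd((t - 5)^2*(t - 4), (t - 6)*(t - 4)*(t - 2)) = t - 4
(4) = gcd((v - 2)*(v - I)*(v + 7*I), (v - 1)*(v + 7*I)) = v + 7*I
(5) = 1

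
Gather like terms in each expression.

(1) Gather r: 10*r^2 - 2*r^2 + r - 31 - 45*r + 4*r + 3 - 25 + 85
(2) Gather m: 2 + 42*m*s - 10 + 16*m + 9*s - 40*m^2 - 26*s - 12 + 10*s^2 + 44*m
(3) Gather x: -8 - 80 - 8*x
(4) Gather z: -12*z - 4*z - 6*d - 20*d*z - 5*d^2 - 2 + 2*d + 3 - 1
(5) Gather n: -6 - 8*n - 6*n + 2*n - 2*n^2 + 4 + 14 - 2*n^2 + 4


(1) = 8*r^2 - 40*r + 32
(2) = -40*m^2 + m*(42*s + 60) + 10*s^2 - 17*s - 20
(3) = -8*x - 88
(4) = -5*d^2 - 4*d + z*(-20*d - 16)
(5) = -4*n^2 - 12*n + 16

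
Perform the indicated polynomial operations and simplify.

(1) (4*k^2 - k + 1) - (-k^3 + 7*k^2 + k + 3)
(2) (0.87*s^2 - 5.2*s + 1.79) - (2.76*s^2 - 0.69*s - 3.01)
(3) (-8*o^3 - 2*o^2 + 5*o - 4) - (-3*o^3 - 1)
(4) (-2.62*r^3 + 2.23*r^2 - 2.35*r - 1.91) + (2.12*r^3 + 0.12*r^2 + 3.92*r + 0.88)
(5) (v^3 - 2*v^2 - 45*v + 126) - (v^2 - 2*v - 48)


(1) = k^3 - 3*k^2 - 2*k - 2
(2) = -1.89*s^2 - 4.51*s + 4.8
(3) = -5*o^3 - 2*o^2 + 5*o - 3
(4) = -0.5*r^3 + 2.35*r^2 + 1.57*r - 1.03
(5) = v^3 - 3*v^2 - 43*v + 174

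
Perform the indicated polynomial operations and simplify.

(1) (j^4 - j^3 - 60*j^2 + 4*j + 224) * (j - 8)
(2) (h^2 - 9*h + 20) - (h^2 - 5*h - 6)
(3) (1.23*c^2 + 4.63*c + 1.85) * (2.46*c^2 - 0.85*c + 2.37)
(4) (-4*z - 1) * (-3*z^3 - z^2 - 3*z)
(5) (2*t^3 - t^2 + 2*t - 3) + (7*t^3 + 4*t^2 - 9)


(1) = j^5 - 9*j^4 - 52*j^3 + 484*j^2 + 192*j - 1792
(2) = 26 - 4*h
(3) = 3.0258*c^4 + 10.3443*c^3 + 3.5306*c^2 + 9.4006*c + 4.3845
(4) = 12*z^4 + 7*z^3 + 13*z^2 + 3*z
(5) = 9*t^3 + 3*t^2 + 2*t - 12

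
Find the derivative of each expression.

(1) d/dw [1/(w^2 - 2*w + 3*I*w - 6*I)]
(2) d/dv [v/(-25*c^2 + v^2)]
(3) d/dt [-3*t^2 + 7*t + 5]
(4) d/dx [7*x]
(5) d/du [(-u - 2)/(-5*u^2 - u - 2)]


(1) = (-2*w + 2 - 3*I)/(w^2 - 2*w + 3*I*w - 6*I)^2
(2) = (-25*c^2 - v^2)/(625*c^4 - 50*c^2*v^2 + v^4)
(3) = 7 - 6*t
(4) = 7
(5) = (5*u^2 + u - (u + 2)*(10*u + 1) + 2)/(5*u^2 + u + 2)^2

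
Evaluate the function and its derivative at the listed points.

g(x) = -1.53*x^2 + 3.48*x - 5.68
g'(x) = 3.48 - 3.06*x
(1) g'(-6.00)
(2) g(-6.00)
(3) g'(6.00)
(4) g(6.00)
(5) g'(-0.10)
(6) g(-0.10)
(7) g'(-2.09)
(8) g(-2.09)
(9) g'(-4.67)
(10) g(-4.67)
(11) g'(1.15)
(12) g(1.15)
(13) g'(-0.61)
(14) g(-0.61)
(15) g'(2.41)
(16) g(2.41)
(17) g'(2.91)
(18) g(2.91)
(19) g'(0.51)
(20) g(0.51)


(1) = 21.84
(2) = -81.64
(3) = -14.88
(4) = -39.88
(5) = 3.79
(6) = -6.04
(7) = 9.88
(8) = -19.64
(9) = 17.77
(10) = -55.30
(11) = -0.04
(12) = -3.70
(13) = 5.35
(14) = -8.37
(15) = -3.89
(16) = -6.18
(17) = -5.42
(18) = -8.51
(19) = 1.92
(20) = -4.30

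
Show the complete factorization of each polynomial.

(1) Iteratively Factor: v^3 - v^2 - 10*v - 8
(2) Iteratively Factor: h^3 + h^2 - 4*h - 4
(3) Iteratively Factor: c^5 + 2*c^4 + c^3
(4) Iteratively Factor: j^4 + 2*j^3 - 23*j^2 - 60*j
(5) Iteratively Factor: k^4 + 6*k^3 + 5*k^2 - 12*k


(1) = (v + 1)*(v^2 - 2*v - 8) = (v - 4)*(v + 1)*(v + 2)
(2) = (h + 2)*(h^2 - h - 2) = (h - 2)*(h + 2)*(h + 1)
(3) = (c)*(c^4 + 2*c^3 + c^2) = c^2*(c^3 + 2*c^2 + c) = c^2*(c + 1)*(c^2 + c) = c^2*(c + 1)^2*(c)
(4) = (j)*(j^3 + 2*j^2 - 23*j - 60) = j*(j - 5)*(j^2 + 7*j + 12) = j*(j - 5)*(j + 4)*(j + 3)
(5) = (k)*(k^3 + 6*k^2 + 5*k - 12) = k*(k + 3)*(k^2 + 3*k - 4) = k*(k + 3)*(k + 4)*(k - 1)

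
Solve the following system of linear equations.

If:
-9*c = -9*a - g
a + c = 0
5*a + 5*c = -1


Then:
No Solution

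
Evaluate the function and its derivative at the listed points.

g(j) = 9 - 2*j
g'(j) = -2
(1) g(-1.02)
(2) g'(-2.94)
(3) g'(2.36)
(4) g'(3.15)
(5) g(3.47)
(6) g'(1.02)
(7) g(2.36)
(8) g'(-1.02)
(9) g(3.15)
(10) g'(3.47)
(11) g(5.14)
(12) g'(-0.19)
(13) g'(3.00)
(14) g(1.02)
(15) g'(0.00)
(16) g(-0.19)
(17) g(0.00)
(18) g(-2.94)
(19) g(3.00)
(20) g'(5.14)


(1) = 11.04
(2) = -2.00
(3) = -2.00
(4) = -2.00
(5) = 2.06
(6) = -2.00
(7) = 4.28
(8) = -2.00
(9) = 2.70
(10) = -2.00
(11) = -1.28
(12) = -2.00
(13) = -2.00
(14) = 6.96
(15) = -2.00
(16) = 9.38
(17) = 9.00
(18) = 14.88
(19) = 3.00
(20) = -2.00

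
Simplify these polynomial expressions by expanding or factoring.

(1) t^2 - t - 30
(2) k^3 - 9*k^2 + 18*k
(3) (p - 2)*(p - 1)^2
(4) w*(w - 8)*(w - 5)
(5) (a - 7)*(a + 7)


(1) = (t - 6)*(t + 5)
(2) = k*(k - 6)*(k - 3)
(3) = p^3 - 4*p^2 + 5*p - 2
(4) = w^3 - 13*w^2 + 40*w
(5) = a^2 - 49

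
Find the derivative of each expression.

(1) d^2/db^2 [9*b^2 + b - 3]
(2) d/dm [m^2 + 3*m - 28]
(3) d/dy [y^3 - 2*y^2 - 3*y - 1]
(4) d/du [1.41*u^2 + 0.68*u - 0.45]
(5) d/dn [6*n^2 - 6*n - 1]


(1) = 18
(2) = 2*m + 3
(3) = 3*y^2 - 4*y - 3
(4) = 2.82*u + 0.68
(5) = 12*n - 6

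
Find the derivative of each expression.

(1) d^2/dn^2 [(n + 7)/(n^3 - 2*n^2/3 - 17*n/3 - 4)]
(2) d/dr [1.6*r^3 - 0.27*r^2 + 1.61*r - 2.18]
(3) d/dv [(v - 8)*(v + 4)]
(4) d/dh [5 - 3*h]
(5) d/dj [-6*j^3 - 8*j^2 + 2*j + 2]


(1) = 6*(-(n + 7)*(-9*n^2 + 4*n + 17)^2 + (-9*n^2 + 4*n - (n + 7)*(9*n - 2) + 17)*(-3*n^3 + 2*n^2 + 17*n + 12))/(-3*n^3 + 2*n^2 + 17*n + 12)^3
(2) = 4.8*r^2 - 0.54*r + 1.61
(3) = 2*v - 4
(4) = -3
(5) = -18*j^2 - 16*j + 2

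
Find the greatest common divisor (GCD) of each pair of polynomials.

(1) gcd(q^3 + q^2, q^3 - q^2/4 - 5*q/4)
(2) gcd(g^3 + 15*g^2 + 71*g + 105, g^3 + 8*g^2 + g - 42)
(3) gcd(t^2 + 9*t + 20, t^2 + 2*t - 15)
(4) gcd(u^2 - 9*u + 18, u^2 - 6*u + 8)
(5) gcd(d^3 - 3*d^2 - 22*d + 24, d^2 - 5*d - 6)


(1) = gcd(q^2*(q + 1), q*(q - 5/4)*(q + 1)) = q^2 + q
(2) = gcd((g + 3)*(g + 5)*(g + 7), (g - 2)*(g + 3)*(g + 7)) = g^2 + 10*g + 21
(3) = gcd((t + 4)*(t + 5), (t - 3)*(t + 5)) = t + 5
(4) = gcd((u - 6)*(u - 3), (u - 4)*(u - 2)) = 1
(5) = gcd((d - 6)*(d - 1)*(d + 4), (d - 6)*(d + 1)) = d - 6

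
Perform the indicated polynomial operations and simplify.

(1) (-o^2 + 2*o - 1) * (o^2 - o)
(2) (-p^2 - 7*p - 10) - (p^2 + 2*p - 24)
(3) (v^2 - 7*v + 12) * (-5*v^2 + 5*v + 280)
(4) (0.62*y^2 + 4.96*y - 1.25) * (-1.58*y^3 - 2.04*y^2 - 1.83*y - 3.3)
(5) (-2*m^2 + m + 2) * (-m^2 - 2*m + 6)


(1) = -o^4 + 3*o^3 - 3*o^2 + o
(2) = -2*p^2 - 9*p + 14
(3) = -5*v^4 + 40*v^3 + 185*v^2 - 1900*v + 3360
(4) = -0.9796*y^5 - 9.1016*y^4 - 9.278*y^3 - 8.5728*y^2 - 14.0805*y + 4.125
(5) = 2*m^4 + 3*m^3 - 16*m^2 + 2*m + 12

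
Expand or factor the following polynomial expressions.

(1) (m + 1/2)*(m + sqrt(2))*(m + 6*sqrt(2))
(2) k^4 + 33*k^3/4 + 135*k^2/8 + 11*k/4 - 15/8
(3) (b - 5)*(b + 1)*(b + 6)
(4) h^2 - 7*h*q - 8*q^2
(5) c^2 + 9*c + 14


(1) = m^3 + m^2/2 + 7*sqrt(2)*m^2 + 7*sqrt(2)*m/2 + 12*m + 6
(2) = (k - 1/4)*(k + 1/2)*(k + 3)*(k + 5)
(3) = b^3 + 2*b^2 - 29*b - 30
(4) = (h - 8*q)*(h + q)
(5) = (c + 2)*(c + 7)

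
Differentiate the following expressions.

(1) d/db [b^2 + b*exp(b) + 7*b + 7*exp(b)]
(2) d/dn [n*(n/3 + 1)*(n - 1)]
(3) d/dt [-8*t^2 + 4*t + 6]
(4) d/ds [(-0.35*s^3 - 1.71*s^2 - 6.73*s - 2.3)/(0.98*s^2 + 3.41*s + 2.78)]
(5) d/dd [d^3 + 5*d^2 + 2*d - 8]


(1) = b*exp(b) + 2*b + 8*exp(b) + 7
(2) = n^2 + 4*n/3 - 1
(3) = 4 - 16*t
(4) = (-0.343*s^4 - 2.387*s^3 - 2.1547*s^2 - 4.9996*s - 10.8664)/(0.9604*s^4 + 6.6836*s^3 + 17.0769*s^2 + 18.9596*s + 7.7284)
(5) = 3*d^2 + 10*d + 2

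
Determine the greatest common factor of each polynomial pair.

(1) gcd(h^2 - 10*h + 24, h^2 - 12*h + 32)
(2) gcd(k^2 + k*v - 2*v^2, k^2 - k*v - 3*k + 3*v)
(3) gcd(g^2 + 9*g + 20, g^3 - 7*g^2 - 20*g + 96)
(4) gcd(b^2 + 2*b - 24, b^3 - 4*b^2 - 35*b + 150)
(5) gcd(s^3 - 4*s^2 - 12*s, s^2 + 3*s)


(1) = h - 4
(2) = gcd((k - v)*(k + 2*v), (k - 3)*(k - v)) = -k + v
(3) = g + 4
(4) = gcd((b - 4)*(b + 6), (b - 5)^2*(b + 6)) = b + 6
(5) = gcd(s*(s - 6)*(s + 2), s*(s + 3)) = s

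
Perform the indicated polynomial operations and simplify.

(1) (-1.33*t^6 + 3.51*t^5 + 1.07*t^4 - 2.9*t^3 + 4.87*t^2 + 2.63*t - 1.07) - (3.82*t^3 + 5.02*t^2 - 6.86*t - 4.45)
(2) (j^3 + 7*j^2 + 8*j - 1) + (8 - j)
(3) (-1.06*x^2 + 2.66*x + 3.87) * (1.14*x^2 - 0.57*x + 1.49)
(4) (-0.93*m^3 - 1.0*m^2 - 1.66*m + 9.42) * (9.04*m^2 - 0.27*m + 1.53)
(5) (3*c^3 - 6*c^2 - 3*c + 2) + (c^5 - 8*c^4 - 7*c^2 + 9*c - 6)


(1) = -1.33*t^6 + 3.51*t^5 + 1.07*t^4 - 6.72*t^3 - 0.15*t^2 + 9.49*t + 3.38
(2) = j^3 + 7*j^2 + 7*j + 7
(3) = -1.2084*x^4 + 3.6366*x^3 + 1.3162*x^2 + 1.7575*x + 5.7663
(4) = -8.4072*m^5 - 8.7889*m^4 - 16.1593*m^3 + 84.075*m^2 - 5.0832*m + 14.4126
(5) = c^5 - 8*c^4 + 3*c^3 - 13*c^2 + 6*c - 4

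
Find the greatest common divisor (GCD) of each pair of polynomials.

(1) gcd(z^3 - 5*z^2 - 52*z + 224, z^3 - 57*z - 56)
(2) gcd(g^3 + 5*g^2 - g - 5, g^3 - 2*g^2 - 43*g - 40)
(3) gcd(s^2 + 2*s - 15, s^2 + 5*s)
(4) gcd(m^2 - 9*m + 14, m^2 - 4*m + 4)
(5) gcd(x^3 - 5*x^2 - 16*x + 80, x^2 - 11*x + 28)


(1) = gcd((z - 8)*(z - 4)*(z + 7), (z - 8)*(z + 1)*(z + 7)) = z^2 - z - 56
(2) = gcd((g - 1)*(g + 1)*(g + 5), (g - 8)*(g + 1)*(g + 5)) = g^2 + 6*g + 5
(3) = gcd((s - 3)*(s + 5), s*(s + 5)) = s + 5
(4) = m - 2
(5) = x - 4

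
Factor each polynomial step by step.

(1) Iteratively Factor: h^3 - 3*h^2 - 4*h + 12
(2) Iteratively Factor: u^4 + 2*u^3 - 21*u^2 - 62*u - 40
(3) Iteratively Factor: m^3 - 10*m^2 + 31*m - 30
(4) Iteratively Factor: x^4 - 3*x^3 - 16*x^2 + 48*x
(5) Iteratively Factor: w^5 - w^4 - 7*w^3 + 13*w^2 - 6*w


(1) = (h - 2)*(h^2 - h - 6) = (h - 2)*(h + 2)*(h - 3)
(2) = (u + 4)*(u^3 - 2*u^2 - 13*u - 10) = (u - 5)*(u + 4)*(u^2 + 3*u + 2) = (u - 5)*(u + 2)*(u + 4)*(u + 1)
(3) = (m - 5)*(m^2 - 5*m + 6) = (m - 5)*(m - 2)*(m - 3)
(4) = (x)*(x^3 - 3*x^2 - 16*x + 48) = x*(x - 3)*(x^2 - 16) = x*(x - 4)*(x - 3)*(x + 4)
(5) = (w)*(w^4 - w^3 - 7*w^2 + 13*w - 6) = w*(w - 1)*(w^3 - 7*w + 6) = w*(w - 1)*(w + 3)*(w^2 - 3*w + 2) = w*(w - 1)^2*(w + 3)*(w - 2)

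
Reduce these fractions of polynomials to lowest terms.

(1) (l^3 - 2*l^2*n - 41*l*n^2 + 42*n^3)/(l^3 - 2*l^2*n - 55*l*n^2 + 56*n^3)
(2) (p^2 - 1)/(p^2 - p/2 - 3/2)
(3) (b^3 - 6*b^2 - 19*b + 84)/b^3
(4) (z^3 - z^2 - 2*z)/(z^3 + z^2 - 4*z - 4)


(1) = (l^2 - l*n - 42*n^2)/(l^2 - l*n - 56*n^2)
(2) = (2*p - 2)/(2*p - 3)
(3) = (b^3 - 6*b^2 - 19*b + 84)/b^3
(4) = z/(z + 2)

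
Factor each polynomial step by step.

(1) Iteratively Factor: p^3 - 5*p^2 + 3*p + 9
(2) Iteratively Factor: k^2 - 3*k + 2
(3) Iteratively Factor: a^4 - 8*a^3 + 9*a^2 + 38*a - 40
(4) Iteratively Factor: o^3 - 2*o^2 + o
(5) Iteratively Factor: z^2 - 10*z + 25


(1) = (p - 3)*(p^2 - 2*p - 3) = (p - 3)*(p + 1)*(p - 3)
(2) = (k - 1)*(k - 2)
(3) = (a - 5)*(a^3 - 3*a^2 - 6*a + 8) = (a - 5)*(a + 2)*(a^2 - 5*a + 4) = (a - 5)*(a - 4)*(a + 2)*(a - 1)
(4) = (o - 1)*(o^2 - o) = (o - 1)^2*(o)
(5) = (z - 5)*(z - 5)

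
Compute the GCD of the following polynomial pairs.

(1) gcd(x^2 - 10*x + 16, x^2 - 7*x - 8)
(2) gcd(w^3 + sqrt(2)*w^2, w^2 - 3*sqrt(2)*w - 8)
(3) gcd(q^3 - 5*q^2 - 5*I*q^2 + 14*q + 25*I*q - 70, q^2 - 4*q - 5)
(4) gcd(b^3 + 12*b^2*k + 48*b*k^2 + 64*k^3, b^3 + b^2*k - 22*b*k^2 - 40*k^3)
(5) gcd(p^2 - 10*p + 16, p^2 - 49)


(1) = gcd((x - 8)*(x - 2), (x - 8)*(x + 1)) = x - 8
(2) = w + sqrt(2)
(3) = gcd((q - 5)*(q - 7*I)*(q + 2*I), (q - 5)*(q + 1)) = q - 5
(4) = gcd((b + 4*k)^3, (b - 5*k)*(b + 2*k)*(b + 4*k)) = b + 4*k
(5) = gcd((p - 8)*(p - 2), (p - 7)*(p + 7)) = 1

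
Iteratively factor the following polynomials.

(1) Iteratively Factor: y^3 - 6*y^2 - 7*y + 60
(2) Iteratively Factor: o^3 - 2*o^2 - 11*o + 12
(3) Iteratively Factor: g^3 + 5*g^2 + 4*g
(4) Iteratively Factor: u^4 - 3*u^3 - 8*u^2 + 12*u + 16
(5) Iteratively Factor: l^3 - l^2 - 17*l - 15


(1) = (y - 5)*(y^2 - y - 12) = (y - 5)*(y - 4)*(y + 3)
(2) = (o - 1)*(o^2 - o - 12) = (o - 1)*(o + 3)*(o - 4)
(3) = (g + 1)*(g^2 + 4*g) = g*(g + 1)*(g + 4)
(4) = (u - 4)*(u^3 + u^2 - 4*u - 4) = (u - 4)*(u - 2)*(u^2 + 3*u + 2) = (u - 4)*(u - 2)*(u + 2)*(u + 1)
(5) = (l - 5)*(l^2 + 4*l + 3) = (l - 5)*(l + 1)*(l + 3)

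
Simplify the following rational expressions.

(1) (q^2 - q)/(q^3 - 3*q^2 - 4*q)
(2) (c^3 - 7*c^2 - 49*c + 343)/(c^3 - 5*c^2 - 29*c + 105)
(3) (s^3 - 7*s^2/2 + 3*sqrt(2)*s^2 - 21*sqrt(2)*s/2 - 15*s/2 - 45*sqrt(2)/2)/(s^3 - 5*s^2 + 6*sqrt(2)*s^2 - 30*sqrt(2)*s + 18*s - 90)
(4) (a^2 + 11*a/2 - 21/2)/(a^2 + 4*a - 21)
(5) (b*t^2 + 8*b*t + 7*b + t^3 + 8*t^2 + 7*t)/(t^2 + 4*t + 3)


(1) = (q - 1)/(q^2 - 3*q - 4)
(2) = (c^2 - 49)/(c^2 + 2*c - 15)
(3) = (2*s + 3)/(2*s + 6*sqrt(2))
(4) = (2*a - 3)/(2*a - 6)
(5) = (b*t + 7*b + t^2 + 7*t)/(t + 3)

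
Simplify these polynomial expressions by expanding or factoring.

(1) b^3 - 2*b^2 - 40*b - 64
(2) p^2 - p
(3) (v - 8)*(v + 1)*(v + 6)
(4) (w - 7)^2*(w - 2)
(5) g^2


(1) = (b - 8)*(b + 2)*(b + 4)
(2) = p*(p - 1)
(3) = v^3 - v^2 - 50*v - 48
(4) = w^3 - 16*w^2 + 77*w - 98
(5) = g^2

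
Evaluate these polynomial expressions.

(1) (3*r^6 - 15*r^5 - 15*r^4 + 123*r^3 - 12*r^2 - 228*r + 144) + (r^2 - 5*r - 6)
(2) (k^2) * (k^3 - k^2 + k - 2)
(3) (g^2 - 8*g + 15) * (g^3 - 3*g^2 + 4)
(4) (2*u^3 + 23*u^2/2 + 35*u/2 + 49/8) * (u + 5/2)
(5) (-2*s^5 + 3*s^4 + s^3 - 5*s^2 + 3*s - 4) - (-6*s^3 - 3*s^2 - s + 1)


(1) = 3*r^6 - 15*r^5 - 15*r^4 + 123*r^3 - 11*r^2 - 233*r + 138
(2) = k^5 - k^4 + k^3 - 2*k^2
(3) = g^5 - 11*g^4 + 39*g^3 - 41*g^2 - 32*g + 60
(4) = 2*u^4 + 33*u^3/2 + 185*u^2/4 + 399*u/8 + 245/16
(5) = -2*s^5 + 3*s^4 + 7*s^3 - 2*s^2 + 4*s - 5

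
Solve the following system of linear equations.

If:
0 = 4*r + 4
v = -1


Then:
r = -1
v = -1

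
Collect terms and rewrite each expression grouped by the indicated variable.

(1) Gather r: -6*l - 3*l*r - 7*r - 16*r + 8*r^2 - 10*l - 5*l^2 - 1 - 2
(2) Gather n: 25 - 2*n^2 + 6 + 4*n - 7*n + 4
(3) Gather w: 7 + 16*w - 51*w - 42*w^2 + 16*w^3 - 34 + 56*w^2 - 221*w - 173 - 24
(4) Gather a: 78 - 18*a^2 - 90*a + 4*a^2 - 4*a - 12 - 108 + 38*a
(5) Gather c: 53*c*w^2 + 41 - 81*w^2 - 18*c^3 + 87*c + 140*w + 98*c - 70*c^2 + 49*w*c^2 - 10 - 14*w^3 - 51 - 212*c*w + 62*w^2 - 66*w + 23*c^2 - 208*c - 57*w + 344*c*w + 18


(1) = -5*l^2 - 16*l + 8*r^2 + r*(-3*l - 23) - 3
(2) = -2*n^2 - 3*n + 35
(3) = 16*w^3 + 14*w^2 - 256*w - 224
(4) = -14*a^2 - 56*a - 42
(5) = -18*c^3 + c^2*(49*w - 47) + c*(53*w^2 + 132*w - 23) - 14*w^3 - 19*w^2 + 17*w - 2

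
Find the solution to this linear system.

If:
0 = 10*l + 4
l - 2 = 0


Then:
No Solution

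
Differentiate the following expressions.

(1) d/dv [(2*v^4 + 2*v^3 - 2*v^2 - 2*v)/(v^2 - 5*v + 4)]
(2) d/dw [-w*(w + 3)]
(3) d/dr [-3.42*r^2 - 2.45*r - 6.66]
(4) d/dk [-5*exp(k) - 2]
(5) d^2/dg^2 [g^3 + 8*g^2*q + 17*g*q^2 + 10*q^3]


(1) = 4*(v^3 - 5*v^2 - 8*v - 2)/(v^2 - 8*v + 16)
(2) = -2*w - 3
(3) = -6.84*r - 2.45
(4) = -5*exp(k)
(5) = 6*g + 16*q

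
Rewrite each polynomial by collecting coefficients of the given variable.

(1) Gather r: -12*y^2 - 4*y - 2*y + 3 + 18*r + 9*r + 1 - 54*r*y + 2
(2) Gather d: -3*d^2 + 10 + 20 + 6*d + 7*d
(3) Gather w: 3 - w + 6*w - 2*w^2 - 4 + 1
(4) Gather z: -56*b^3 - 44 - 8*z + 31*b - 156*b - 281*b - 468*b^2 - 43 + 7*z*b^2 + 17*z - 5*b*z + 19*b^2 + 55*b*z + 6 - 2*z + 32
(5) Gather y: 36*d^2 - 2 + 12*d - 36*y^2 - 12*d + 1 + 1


(1) = r*(27 - 54*y) - 12*y^2 - 6*y + 6
(2) = -3*d^2 + 13*d + 30
(3) = -2*w^2 + 5*w
(4) = -56*b^3 - 449*b^2 - 406*b + z*(7*b^2 + 50*b + 7) - 49
(5) = 36*d^2 - 36*y^2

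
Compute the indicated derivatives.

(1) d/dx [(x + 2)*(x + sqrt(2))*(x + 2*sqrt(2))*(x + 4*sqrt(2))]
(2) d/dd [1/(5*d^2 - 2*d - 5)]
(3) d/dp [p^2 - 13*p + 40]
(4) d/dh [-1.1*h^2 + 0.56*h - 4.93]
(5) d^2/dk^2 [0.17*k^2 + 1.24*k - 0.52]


(1) = 4*x^3 + 6*x^2 + 21*sqrt(2)*x^2 + 28*sqrt(2)*x + 56*x + 16*sqrt(2) + 56
(2) = 2*(1 - 5*d)/(-5*d^2 + 2*d + 5)^2
(3) = 2*p - 13
(4) = 0.56 - 2.2*h
(5) = 0.340000000000000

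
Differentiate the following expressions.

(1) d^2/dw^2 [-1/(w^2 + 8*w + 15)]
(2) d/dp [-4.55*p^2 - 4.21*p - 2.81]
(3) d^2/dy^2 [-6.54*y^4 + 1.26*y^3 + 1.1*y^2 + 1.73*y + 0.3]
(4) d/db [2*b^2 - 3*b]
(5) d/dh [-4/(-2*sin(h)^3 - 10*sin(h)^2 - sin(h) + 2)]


(1) = 2*(w^2 + 8*w - 4*(w + 4)^2 + 15)/(w^2 + 8*w + 15)^3
(2) = -9.1*p - 4.21
(3) = -78.48*y^2 + 7.56*y + 2.2
(4) = 4*b - 3
(5) = 4*(-20*sin(h) + 3*cos(2*h) - 4)*cos(h)/(2*sin(h)^3 + 10*sin(h)^2 + sin(h) - 2)^2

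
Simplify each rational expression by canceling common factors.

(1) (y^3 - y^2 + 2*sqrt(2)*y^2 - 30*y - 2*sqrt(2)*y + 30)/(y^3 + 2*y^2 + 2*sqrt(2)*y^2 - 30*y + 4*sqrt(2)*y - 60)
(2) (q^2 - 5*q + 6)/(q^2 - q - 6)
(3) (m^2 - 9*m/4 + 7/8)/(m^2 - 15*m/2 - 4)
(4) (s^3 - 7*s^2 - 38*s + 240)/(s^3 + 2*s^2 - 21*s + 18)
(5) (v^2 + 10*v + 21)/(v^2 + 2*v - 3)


(1) = (y - 1)/(y + 2)
(2) = (q - 2)/(q + 2)
(3) = (8*m^2 - 18*m + 7)/(8*m^2 - 60*m - 32)
(4) = (s^2 - 13*s + 40)/(s^2 - 4*s + 3)
(5) = (v + 7)/(v - 1)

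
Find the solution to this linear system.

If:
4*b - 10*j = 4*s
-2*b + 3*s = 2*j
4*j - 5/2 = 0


Then:
b = 95/16
j = 5/8
s = 35/8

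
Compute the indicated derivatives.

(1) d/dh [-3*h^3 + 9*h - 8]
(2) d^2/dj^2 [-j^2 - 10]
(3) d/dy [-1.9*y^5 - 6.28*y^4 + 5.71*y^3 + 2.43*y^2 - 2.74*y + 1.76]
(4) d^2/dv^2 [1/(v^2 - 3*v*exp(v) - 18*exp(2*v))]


(1) = 9 - 9*h^2
(2) = -2
(3) = -9.5*y^4 - 25.12*y^3 + 17.13*y^2 + 4.86*y - 2.74
(4) = ((-v^2 + 3*v*exp(v) + 18*exp(2*v))*(3*v*exp(v) + 72*exp(2*v) + 6*exp(v) - 2) - 2*(3*v*exp(v) - 2*v + 36*exp(2*v) + 3*exp(v))^2)/(-v^2 + 3*v*exp(v) + 18*exp(2*v))^3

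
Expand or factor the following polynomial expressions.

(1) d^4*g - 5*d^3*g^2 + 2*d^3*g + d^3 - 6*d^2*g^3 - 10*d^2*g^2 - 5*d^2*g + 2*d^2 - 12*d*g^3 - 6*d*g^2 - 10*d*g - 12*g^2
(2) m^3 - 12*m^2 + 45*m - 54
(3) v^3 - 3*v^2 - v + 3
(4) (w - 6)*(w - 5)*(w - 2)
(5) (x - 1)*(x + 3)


(1) = (d + 2)*(d - 6*g)*(d + g)*(d*g + 1)
(2) = (m - 6)*(m - 3)^2
(3) = (v - 3)*(v - 1)*(v + 1)
(4) = w^3 - 13*w^2 + 52*w - 60
(5) = x^2 + 2*x - 3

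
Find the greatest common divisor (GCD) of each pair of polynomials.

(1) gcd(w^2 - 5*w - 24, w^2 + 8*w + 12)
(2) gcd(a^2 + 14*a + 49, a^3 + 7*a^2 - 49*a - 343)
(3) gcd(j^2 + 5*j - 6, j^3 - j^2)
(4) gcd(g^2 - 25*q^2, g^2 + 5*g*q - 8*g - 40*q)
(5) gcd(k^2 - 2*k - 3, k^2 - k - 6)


(1) = gcd((w - 8)*(w + 3), (w + 2)*(w + 6)) = 1
(2) = a^2 + 14*a + 49
(3) = j - 1
(4) = g + 5*q
(5) = gcd((k - 3)*(k + 1), (k - 3)*(k + 2)) = k - 3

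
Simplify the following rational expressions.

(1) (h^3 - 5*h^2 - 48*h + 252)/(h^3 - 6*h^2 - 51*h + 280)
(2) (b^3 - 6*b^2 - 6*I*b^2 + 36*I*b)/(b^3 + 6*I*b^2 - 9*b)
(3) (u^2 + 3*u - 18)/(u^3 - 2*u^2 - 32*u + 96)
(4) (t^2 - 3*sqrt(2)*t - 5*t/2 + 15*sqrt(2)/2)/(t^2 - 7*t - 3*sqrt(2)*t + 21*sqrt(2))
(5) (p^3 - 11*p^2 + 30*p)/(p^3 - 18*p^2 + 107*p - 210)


(1) = (h^2 - 12*h + 36)/(h^2 - 13*h + 40)
(2) = (b^2 + b*(-6 - 6*I) + 36*I)/(b^2 + 6*I*b - 9)
(3) = (u - 3)/(u^2 - 8*u + 16)
(4) = (2*t - 5)/(2*t - 14)
(5) = p/(p - 7)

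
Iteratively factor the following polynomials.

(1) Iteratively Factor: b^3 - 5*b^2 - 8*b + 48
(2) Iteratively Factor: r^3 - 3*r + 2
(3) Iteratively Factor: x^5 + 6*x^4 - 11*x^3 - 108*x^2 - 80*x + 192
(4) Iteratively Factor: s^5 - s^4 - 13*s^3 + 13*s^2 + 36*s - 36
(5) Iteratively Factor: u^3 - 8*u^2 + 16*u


(1) = (b + 3)*(b^2 - 8*b + 16) = (b - 4)*(b + 3)*(b - 4)
(2) = (r + 2)*(r^2 - 2*r + 1) = (r - 1)*(r + 2)*(r - 1)
(3) = (x + 4)*(x^4 + 2*x^3 - 19*x^2 - 32*x + 48) = (x + 4)^2*(x^3 - 2*x^2 - 11*x + 12) = (x - 1)*(x + 4)^2*(x^2 - x - 12) = (x - 4)*(x - 1)*(x + 4)^2*(x + 3)
(4) = (s - 1)*(s^4 - 13*s^2 + 36) = (s - 1)*(s + 3)*(s^3 - 3*s^2 - 4*s + 12) = (s - 3)*(s - 1)*(s + 3)*(s^2 - 4) = (s - 3)*(s - 1)*(s + 2)*(s + 3)*(s - 2)
(5) = (u - 4)*(u^2 - 4*u) = (u - 4)^2*(u)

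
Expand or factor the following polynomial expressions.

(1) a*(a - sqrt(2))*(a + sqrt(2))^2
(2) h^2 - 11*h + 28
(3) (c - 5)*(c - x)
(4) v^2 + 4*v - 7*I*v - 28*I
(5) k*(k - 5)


(1) = a^4 + sqrt(2)*a^3 - 2*a^2 - 2*sqrt(2)*a
(2) = (h - 7)*(h - 4)
(3) = c^2 - c*x - 5*c + 5*x
(4) = (v + 4)*(v - 7*I)
(5) = k^2 - 5*k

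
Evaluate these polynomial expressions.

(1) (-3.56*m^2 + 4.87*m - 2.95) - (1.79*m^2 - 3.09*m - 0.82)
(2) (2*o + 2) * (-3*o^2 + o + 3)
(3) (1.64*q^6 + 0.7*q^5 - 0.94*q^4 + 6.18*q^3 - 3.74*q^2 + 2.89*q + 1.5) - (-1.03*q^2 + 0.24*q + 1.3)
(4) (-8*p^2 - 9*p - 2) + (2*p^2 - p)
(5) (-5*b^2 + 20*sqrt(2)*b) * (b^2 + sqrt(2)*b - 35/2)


(1) = -5.35*m^2 + 7.96*m - 2.13
(2) = -6*o^3 - 4*o^2 + 8*o + 6
(3) = 1.64*q^6 + 0.7*q^5 - 0.94*q^4 + 6.18*q^3 - 2.71*q^2 + 2.65*q + 0.2
(4) = -6*p^2 - 10*p - 2
(5) = -5*b^4 + 15*sqrt(2)*b^3 + 255*b^2/2 - 350*sqrt(2)*b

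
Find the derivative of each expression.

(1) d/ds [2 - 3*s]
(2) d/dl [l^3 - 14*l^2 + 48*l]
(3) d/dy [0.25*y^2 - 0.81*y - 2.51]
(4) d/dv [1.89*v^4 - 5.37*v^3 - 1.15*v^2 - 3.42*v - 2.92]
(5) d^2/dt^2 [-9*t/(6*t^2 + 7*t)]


(1) = -3
(2) = 3*l^2 - 28*l + 48
(3) = 0.5*y - 0.81
(4) = 7.56*v^3 - 16.11*v^2 - 2.3*v - 3.42
(5) = -648/(216*t^3 + 756*t^2 + 882*t + 343)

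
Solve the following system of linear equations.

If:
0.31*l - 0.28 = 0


Then:
l = 0.90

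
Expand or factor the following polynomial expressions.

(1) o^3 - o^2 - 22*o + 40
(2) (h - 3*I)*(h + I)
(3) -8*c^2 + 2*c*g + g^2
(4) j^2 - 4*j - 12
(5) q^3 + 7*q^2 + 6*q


(1) = (o - 4)*(o - 2)*(o + 5)
(2) = h^2 - 2*I*h + 3
(3) = (-2*c + g)*(4*c + g)
(4) = (j - 6)*(j + 2)
(5) = q*(q + 1)*(q + 6)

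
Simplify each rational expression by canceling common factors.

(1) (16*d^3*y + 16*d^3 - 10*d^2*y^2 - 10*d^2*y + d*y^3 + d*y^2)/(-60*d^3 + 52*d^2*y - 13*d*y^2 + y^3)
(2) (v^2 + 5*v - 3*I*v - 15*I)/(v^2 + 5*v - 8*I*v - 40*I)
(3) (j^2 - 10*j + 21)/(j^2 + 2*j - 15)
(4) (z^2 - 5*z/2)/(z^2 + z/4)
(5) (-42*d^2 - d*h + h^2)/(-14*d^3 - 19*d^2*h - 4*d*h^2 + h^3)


(1) = (-8*d^2*y - 8*d^2 + d*y^2 + d*y)/(30*d^2 - 11*d*y + y^2)
(2) = (v - 3*I)/(v - 8*I)
(3) = (j - 7)/(j + 5)
(4) = (4*z - 10)/(4*z + 1)
(5) = (6*d + h)/(2*d^2 + 3*d*h + h^2)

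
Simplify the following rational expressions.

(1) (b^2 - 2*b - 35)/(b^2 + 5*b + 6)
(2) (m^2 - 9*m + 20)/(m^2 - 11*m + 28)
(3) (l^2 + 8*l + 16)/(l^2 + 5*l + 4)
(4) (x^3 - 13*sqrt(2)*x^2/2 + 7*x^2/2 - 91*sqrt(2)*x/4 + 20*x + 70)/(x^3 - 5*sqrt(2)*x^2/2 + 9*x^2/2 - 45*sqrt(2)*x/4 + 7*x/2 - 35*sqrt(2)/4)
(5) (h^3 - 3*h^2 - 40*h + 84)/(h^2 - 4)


(1) = (b^2 - 2*b - 35)/(b^2 + 5*b + 6)
(2) = (m - 5)/(m - 7)
(3) = (l + 4)/(l + 1)
(4) = (16*x - 64*sqrt(2))/(16*x + 16)
(5) = (h^2 - h - 42)/(h + 2)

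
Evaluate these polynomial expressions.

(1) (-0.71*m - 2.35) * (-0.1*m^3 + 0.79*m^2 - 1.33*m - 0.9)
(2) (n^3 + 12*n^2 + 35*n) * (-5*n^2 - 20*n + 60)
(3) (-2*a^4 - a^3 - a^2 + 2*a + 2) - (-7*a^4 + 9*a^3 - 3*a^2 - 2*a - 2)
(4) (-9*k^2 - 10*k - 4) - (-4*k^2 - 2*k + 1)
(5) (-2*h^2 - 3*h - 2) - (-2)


(1) = 0.071*m^4 - 0.3259*m^3 - 0.9122*m^2 + 3.7645*m + 2.115
(2) = -5*n^5 - 80*n^4 - 355*n^3 + 20*n^2 + 2100*n
(3) = 5*a^4 - 10*a^3 + 2*a^2 + 4*a + 4
(4) = -5*k^2 - 8*k - 5
(5) = -2*h^2 - 3*h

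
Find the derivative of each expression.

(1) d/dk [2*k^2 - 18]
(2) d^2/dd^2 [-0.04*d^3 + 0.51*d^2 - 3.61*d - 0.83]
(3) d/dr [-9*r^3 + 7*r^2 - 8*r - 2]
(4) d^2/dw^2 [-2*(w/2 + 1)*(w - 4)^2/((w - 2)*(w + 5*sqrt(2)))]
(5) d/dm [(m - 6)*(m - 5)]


(1) = 4*k
(2) = 1.02 - 0.24*d
(3) = -27*r^2 + 14*r - 8
(4) = 4*(-21*w^3 - 10*sqrt(2)*w^3 + 60*sqrt(2)*w^2 + 102*w^2 - 240*sqrt(2)*w - 204*w - 264 + 160*sqrt(2))/(w^6 - 6*w^5 + 15*sqrt(2)*w^5 - 90*sqrt(2)*w^4 + 162*w^4 - 908*w^3 + 430*sqrt(2)*w^3 - 1620*sqrt(2)*w^2 + 1800*w^2 - 1200*w + 3000*sqrt(2)*w - 2000*sqrt(2))
(5) = 2*m - 11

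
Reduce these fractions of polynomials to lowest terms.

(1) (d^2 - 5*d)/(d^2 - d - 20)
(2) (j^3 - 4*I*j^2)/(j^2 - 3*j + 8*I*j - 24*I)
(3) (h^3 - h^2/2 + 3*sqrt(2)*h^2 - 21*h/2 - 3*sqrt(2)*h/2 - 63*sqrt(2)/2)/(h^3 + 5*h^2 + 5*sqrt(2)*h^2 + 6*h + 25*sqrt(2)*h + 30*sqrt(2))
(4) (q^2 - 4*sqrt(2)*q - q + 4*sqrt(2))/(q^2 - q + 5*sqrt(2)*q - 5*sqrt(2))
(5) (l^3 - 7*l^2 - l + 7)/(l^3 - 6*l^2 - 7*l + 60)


(1) = d/(d + 4)
(2) = (j^3 - 4*I*j^2)/(j^2 + j*(-3 + 8*I) - 24*I)
(3) = (2*h^2 + h*(-7 + 6*sqrt(2)) - 21*sqrt(2))/(2*h^2 + h*(4 + 10*sqrt(2)) + 20*sqrt(2))
(4) = (q - 4*sqrt(2))/(q + 5*sqrt(2))
(5) = (l^3 - 7*l^2 - l + 7)/(l^3 - 6*l^2 - 7*l + 60)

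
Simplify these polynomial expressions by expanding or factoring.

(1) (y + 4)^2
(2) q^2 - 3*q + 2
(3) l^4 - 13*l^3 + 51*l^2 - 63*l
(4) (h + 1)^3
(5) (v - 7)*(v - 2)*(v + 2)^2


(1) = y^2 + 8*y + 16
(2) = (q - 2)*(q - 1)
(3) = l*(l - 7)*(l - 3)^2
(4) = h^3 + 3*h^2 + 3*h + 1
(5) = v^4 - 5*v^3 - 18*v^2 + 20*v + 56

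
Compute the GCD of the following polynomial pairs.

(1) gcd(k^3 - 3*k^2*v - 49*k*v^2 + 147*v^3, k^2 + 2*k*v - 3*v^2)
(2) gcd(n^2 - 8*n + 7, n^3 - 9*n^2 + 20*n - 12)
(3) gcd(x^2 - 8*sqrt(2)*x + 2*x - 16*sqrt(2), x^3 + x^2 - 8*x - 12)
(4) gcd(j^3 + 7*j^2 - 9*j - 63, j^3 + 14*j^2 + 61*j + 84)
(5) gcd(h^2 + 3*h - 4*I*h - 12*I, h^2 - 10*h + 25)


(1) = 1
(2) = gcd((n - 7)*(n - 1), (n - 6)*(n - 2)*(n - 1)) = n - 1
(3) = x + 2
(4) = gcd((j - 3)*(j + 3)*(j + 7), (j + 3)*(j + 4)*(j + 7)) = j^2 + 10*j + 21
(5) = 1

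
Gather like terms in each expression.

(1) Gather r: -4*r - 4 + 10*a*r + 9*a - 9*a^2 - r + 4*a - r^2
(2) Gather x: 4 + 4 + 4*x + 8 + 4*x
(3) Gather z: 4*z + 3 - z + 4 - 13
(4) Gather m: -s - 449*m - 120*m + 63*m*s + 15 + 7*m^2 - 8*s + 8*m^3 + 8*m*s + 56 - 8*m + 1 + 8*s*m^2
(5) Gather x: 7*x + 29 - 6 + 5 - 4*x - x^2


(1) = -9*a^2 + 13*a - r^2 + r*(10*a - 5) - 4
(2) = 8*x + 16
(3) = 3*z - 6
(4) = 8*m^3 + m^2*(8*s + 7) + m*(71*s - 577) - 9*s + 72
(5) = -x^2 + 3*x + 28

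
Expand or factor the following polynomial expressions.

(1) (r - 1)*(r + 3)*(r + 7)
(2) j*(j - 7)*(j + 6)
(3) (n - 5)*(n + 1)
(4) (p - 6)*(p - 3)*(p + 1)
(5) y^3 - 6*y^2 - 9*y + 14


(1) = r^3 + 9*r^2 + 11*r - 21
(2) = j^3 - j^2 - 42*j
(3) = n^2 - 4*n - 5
(4) = p^3 - 8*p^2 + 9*p + 18
(5) = (y - 7)*(y - 1)*(y + 2)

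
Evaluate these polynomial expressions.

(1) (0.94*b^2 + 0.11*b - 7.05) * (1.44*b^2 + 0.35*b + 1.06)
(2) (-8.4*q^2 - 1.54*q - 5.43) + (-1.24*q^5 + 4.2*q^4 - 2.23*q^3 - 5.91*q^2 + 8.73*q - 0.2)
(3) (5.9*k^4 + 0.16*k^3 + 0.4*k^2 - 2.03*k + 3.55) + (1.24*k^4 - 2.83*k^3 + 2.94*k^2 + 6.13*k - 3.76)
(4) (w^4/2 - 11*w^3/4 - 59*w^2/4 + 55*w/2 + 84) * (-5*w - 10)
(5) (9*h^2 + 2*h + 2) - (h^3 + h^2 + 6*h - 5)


(1) = 1.3536*b^4 + 0.4874*b^3 - 9.1171*b^2 - 2.3509*b - 7.473
(2) = -1.24*q^5 + 4.2*q^4 - 2.23*q^3 - 14.31*q^2 + 7.19*q - 5.63
(3) = 7.14*k^4 - 2.67*k^3 + 3.34*k^2 + 4.1*k - 0.21
(4) = -5*w^5/2 + 35*w^4/4 + 405*w^3/4 + 10*w^2 - 695*w - 840
(5) = -h^3 + 8*h^2 - 4*h + 7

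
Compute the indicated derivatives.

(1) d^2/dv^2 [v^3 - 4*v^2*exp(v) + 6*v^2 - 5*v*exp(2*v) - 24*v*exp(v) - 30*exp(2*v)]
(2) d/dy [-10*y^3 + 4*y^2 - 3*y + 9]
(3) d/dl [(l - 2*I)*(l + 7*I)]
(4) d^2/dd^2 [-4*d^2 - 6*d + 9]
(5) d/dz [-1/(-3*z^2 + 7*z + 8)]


(1) = -4*v^2*exp(v) - 20*v*exp(2*v) - 40*v*exp(v) + 6*v - 140*exp(2*v) - 56*exp(v) + 12
(2) = -30*y^2 + 8*y - 3
(3) = 2*l + 5*I
(4) = -8
(5) = (7 - 6*z)/(-3*z^2 + 7*z + 8)^2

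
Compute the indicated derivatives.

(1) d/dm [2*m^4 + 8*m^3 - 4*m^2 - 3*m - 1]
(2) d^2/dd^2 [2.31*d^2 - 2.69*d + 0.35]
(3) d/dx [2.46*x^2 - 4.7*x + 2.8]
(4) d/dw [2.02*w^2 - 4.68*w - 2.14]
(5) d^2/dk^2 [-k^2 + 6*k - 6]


(1) = 8*m^3 + 24*m^2 - 8*m - 3
(2) = 4.62000000000000
(3) = 4.92*x - 4.7
(4) = 4.04*w - 4.68
(5) = -2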